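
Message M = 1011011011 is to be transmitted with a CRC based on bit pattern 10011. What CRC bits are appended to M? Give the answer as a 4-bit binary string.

Append 4 zeros: 10110110110000. Divide by 10011 (XOR where the leading bit is 1):
  pos 0: 10110 XOR 10011 = 00101
  pos 2: 10111 XOR 10011 = 00100
  pos 4: 10001 XOR 10011 = 00010
  pos 7: 10100 XOR 10011 = 00111
  pos 9: 11100 XOR 10011 = 01111
Remainder (last 4 bits) = 1111. This is the CRC / FCS.

1111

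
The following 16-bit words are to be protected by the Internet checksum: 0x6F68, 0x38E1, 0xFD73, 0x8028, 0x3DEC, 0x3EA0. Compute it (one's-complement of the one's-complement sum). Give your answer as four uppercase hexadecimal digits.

5D8D

One's-complement addition (fold any carry out of bit 15 back into bit 0):
  0x6F68 + 0x38E1 = 0x0A849
  0xA849 + 0xFD73 = 0x1A5BC → wrap carry → 0xA5BD
  0xA5BD + 0x8028 = 0x125E5 → wrap carry → 0x25E6
  0x25E6 + 0x3DEC = 0x063D2
  0x63D2 + 0x3EA0 = 0x0A272
One's-complement sum = 0xA272.
Checksum = ~0xA272 & 0xFFFF = 0x5D8D.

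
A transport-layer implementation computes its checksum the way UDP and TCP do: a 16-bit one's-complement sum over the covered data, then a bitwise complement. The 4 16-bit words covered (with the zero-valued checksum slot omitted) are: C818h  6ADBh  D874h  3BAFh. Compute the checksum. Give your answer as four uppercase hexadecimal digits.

One's-complement addition (fold any carry out of bit 15 back into bit 0):
  0xC818 + 0x6ADB = 0x132F3 → wrap carry → 0x32F4
  0x32F4 + 0xD874 = 0x10B68 → wrap carry → 0x0B69
  0x0B69 + 0x3BAF = 0x04718
One's-complement sum = 0x4718.
Checksum = ~0x4718 & 0xFFFF = 0xB8E7.

B8E7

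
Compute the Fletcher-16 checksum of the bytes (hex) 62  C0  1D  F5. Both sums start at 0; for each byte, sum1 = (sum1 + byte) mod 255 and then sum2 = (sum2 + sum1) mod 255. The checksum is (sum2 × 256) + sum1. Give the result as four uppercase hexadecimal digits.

FB36

Running sums (mod 255):
  after byte 0 (62): sum1=98, sum2=98
  after byte 1 (C0): sum1=35, sum2=133
  after byte 2 (1D): sum1=64, sum2=197
  after byte 3 (F5): sum1=54, sum2=251
Checksum = sum2·256 + sum1 = 251·256 + 54 = 64310 = 0xFB36.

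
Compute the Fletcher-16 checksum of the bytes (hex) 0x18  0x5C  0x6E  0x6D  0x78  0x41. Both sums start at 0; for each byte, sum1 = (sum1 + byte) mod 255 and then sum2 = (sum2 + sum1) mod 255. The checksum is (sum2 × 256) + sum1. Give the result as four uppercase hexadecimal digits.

920A

Running sums (mod 255):
  after byte 0 (0x18): sum1=24, sum2=24
  after byte 1 (0x5C): sum1=116, sum2=140
  after byte 2 (0x6E): sum1=226, sum2=111
  after byte 3 (0x6D): sum1=80, sum2=191
  after byte 4 (0x78): sum1=200, sum2=136
  after byte 5 (0x41): sum1=10, sum2=146
Checksum = sum2·256 + sum1 = 146·256 + 10 = 37386 = 0x920A.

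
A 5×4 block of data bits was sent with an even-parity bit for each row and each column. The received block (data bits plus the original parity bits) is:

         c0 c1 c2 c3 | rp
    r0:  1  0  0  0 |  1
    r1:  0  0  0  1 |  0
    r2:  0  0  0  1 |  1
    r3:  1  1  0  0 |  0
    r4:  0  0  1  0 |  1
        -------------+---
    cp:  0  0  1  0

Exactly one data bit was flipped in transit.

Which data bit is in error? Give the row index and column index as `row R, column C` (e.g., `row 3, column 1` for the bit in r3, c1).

Recompute each row's even parity and compare to rp:
  r0: data parity 1, sent rp 1 → ok
  r1: data parity 1, sent rp 0 → mismatch
  r2: data parity 1, sent rp 1 → ok
  r3: data parity 0, sent rp 0 → ok
  r4: data parity 1, sent rp 1 → ok
Recompute each column's even parity and compare to cp:
  c0: data parity 0, sent cp 0 → ok
  c1: data parity 1, sent cp 0 → mismatch
  c2: data parity 1, sent cp 1 → ok
  c3: data parity 0, sent cp 0 → ok
Exactly one row (r1) and one column (c1) fail → the flipped bit is at their intersection.

row 1, column 1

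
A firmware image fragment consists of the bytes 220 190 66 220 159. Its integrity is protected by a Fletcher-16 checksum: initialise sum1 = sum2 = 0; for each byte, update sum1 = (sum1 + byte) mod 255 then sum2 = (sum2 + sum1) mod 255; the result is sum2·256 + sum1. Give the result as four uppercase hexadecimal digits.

6B5A

Running sums (mod 255):
  after byte 0 (220): sum1=220, sum2=220
  after byte 1 (190): sum1=155, sum2=120
  after byte 2 (66): sum1=221, sum2=86
  after byte 3 (220): sum1=186, sum2=17
  after byte 4 (159): sum1=90, sum2=107
Checksum = sum2·256 + sum1 = 107·256 + 90 = 27482 = 0x6B5A.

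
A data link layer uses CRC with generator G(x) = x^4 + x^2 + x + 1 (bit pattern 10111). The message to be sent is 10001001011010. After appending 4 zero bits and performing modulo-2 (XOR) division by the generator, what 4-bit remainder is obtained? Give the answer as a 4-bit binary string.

Append 4 zeros: 100010010110100000. Divide by 10111 (XOR where the leading bit is 1):
  pos 0: 10001 XOR 10111 = 00110
  pos 2: 11000 XOR 10111 = 01111
  pos 3: 11111 XOR 10111 = 01000
  pos 4: 10000 XOR 10111 = 00111
  pos 6: 11111 XOR 10111 = 01000
  pos 7: 10000 XOR 10111 = 00111
  pos 9: 11110 XOR 10111 = 01001
  pos 10: 10010 XOR 10111 = 00101
  pos 12: 10100 XOR 10111 = 00011
Remainder (last 4 bits) = 0110. This is the CRC / FCS.

0110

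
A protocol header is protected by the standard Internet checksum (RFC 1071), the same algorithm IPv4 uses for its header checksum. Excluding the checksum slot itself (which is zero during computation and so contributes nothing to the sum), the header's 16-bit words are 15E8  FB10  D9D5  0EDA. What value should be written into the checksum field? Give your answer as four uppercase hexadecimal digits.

0657

One's-complement addition (fold any carry out of bit 15 back into bit 0):
  0x15E8 + 0xFB10 = 0x110F8 → wrap carry → 0x10F9
  0x10F9 + 0xD9D5 = 0x0EACE
  0xEACE + 0x0EDA = 0x0F9A8
One's-complement sum = 0xF9A8.
Checksum = ~0xF9A8 & 0xFFFF = 0x0657.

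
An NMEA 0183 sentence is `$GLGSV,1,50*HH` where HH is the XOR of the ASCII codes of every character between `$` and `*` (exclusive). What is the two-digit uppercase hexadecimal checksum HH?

XOR the ASCII codes of the payload characters:
  'G' = 0x47 → acc = 0x47
  'L' = 0x4C → acc = 0x0B
  'G' = 0x47 → acc = 0x4C
  'S' = 0x53 → acc = 0x1F
  'V' = 0x56 → acc = 0x49
  ',' = 0x2C → acc = 0x65
  '1' = 0x31 → acc = 0x54
  ',' = 0x2C → acc = 0x78
  '5' = 0x35 → acc = 0x4D
  '0' = 0x30 → acc = 0x7D
Checksum = 0x7D.

7D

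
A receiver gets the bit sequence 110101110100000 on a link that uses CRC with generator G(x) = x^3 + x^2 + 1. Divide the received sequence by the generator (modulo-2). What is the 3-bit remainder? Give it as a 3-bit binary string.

Modulo-2 division of 110101110100000 by 1101:
  pos 0: 1101 XOR 1101 = 0000
  pos 5: 1110 XOR 1101 = 0011
  pos 7: 1110 XOR 1101 = 0011
  pos 9: 1100 XOR 1101 = 0001
Remainder = 100 (nonzero — an error is detected).

100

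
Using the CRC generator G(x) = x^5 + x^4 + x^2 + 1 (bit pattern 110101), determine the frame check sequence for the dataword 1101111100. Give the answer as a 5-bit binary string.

11010

Append 5 zeros: 110111110000000. Divide by 110101 (XOR where the leading bit is 1):
  pos 0: 110111 XOR 110101 = 000010
  pos 4: 101100 XOR 110101 = 011001
  pos 5: 110010 XOR 110101 = 000111
  pos 8: 111000 XOR 110101 = 001101
Remainder (last 5 bits) = 11010. This is the CRC / FCS.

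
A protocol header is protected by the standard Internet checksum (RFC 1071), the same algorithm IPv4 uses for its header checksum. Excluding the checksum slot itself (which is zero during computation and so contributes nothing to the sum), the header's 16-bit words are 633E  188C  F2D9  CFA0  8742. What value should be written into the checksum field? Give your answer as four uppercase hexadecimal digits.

One's-complement addition (fold any carry out of bit 15 back into bit 0):
  0x633E + 0x188C = 0x07BCA
  0x7BCA + 0xF2D9 = 0x16EA3 → wrap carry → 0x6EA4
  0x6EA4 + 0xCFA0 = 0x13E44 → wrap carry → 0x3E45
  0x3E45 + 0x8742 = 0x0C587
One's-complement sum = 0xC587.
Checksum = ~0xC587 & 0xFFFF = 0x3A78.

3A78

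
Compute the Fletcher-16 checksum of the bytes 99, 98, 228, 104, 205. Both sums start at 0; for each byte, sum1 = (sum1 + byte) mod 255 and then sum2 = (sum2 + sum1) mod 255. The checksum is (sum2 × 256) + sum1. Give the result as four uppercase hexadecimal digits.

C7E0

Running sums (mod 255):
  after byte 0 (99): sum1=99, sum2=99
  after byte 1 (98): sum1=197, sum2=41
  after byte 2 (228): sum1=170, sum2=211
  after byte 3 (104): sum1=19, sum2=230
  after byte 4 (205): sum1=224, sum2=199
Checksum = sum2·256 + sum1 = 199·256 + 224 = 51168 = 0xC7E0.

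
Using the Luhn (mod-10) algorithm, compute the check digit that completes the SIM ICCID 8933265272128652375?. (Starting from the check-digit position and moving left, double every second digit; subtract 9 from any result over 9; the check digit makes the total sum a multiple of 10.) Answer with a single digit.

Partial digits right→left: 5 7 3 2 5 6 8 2 1 2 7 2 5 6 2 3 3 9 8
Double every second digit counting from the check-digit position (so the 1st, 3rd, 5th, ... of the partial from the right).
  doubled (with −9 where >9): 1 6 1 7 2 5 1 4 6 7 → sum 40
  kept as-is: 7 2 6 2 2 2 6 3 9 → sum 39
Total = 40 + 39 = 79.
Check digit = (10 − (79 mod 10)) mod 10 = 1.

1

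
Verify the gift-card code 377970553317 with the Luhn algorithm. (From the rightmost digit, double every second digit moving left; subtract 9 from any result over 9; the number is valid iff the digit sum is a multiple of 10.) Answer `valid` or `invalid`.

From the right, keep odd positions and double even positions (subtract 9 from any doubled value over 9):
  doubled (positions 2,4,...): 2 6 1 5 5 6 → sum 25
  kept (positions 1,3,...): 7 3 5 0 9 7 → sum 31
Total = 56.
56 mod 10 = 6, so the number is invalid.

invalid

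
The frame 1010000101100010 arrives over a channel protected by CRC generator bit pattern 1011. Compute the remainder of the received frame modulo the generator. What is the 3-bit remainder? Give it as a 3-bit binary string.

101

Modulo-2 division of 1010000101100010 by 1011:
  pos 0: 1010 XOR 1011 = 0001
  pos 3: 1000 XOR 1011 = 0011
  pos 5: 1110 XOR 1011 = 0101
  pos 6: 1011 XOR 1011 = 0000
  pos 10: 1000 XOR 1011 = 0011
  pos 12: 1110 XOR 1011 = 0101
Remainder = 101 (nonzero — an error is detected).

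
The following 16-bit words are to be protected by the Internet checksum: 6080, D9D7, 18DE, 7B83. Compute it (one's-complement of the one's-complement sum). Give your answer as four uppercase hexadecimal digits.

One's-complement addition (fold any carry out of bit 15 back into bit 0):
  0x6080 + 0xD9D7 = 0x13A57 → wrap carry → 0x3A58
  0x3A58 + 0x18DE = 0x05336
  0x5336 + 0x7B83 = 0x0CEB9
One's-complement sum = 0xCEB9.
Checksum = ~0xCEB9 & 0xFFFF = 0x3146.

3146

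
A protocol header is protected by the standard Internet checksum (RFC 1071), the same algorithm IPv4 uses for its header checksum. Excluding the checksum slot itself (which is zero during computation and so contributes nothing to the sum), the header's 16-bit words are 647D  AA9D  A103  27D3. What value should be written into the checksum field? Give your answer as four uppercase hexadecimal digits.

One's-complement addition (fold any carry out of bit 15 back into bit 0):
  0x647D + 0xAA9D = 0x10F1A → wrap carry → 0x0F1B
  0x0F1B + 0xA103 = 0x0B01E
  0xB01E + 0x27D3 = 0x0D7F1
One's-complement sum = 0xD7F1.
Checksum = ~0xD7F1 & 0xFFFF = 0x280E.

280E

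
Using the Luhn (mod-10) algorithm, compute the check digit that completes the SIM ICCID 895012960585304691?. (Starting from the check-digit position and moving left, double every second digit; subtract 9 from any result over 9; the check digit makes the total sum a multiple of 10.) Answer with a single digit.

Partial digits right→left: 1 9 6 4 0 3 5 8 5 0 6 9 2 1 0 5 9 8
Double every second digit counting from the check-digit position (so the 1st, 3rd, 5th, ... of the partial from the right).
  doubled (with −9 where >9): 2 3 0 1 1 3 4 0 9 → sum 23
  kept as-is: 9 4 3 8 0 9 1 5 8 → sum 47
Total = 23 + 47 = 70.
Check digit = (10 − (70 mod 10)) mod 10 = 0.

0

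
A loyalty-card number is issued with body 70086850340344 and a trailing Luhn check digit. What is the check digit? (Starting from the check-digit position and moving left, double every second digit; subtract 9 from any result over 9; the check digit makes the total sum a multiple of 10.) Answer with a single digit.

Partial digits right→left: 4 4 3 0 4 3 0 5 8 6 8 0 0 7
Double every second digit counting from the check-digit position (so the 1st, 3rd, 5th, ... of the partial from the right).
  doubled (with −9 where >9): 8 6 8 0 7 7 0 → sum 36
  kept as-is: 4 0 3 5 6 0 7 → sum 25
Total = 36 + 25 = 61.
Check digit = (10 − (61 mod 10)) mod 10 = 9.

9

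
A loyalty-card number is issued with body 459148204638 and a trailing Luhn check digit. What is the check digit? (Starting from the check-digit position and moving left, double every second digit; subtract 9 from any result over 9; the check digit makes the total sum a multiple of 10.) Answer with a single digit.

Partial digits right→left: 8 3 6 4 0 2 8 4 1 9 5 4
Double every second digit counting from the check-digit position (so the 1st, 3rd, 5th, ... of the partial from the right).
  doubled (with −9 where >9): 7 3 0 7 2 1 → sum 20
  kept as-is: 3 4 2 4 9 4 → sum 26
Total = 20 + 26 = 46.
Check digit = (10 − (46 mod 10)) mod 10 = 4.

4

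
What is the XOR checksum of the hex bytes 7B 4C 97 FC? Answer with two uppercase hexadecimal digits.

5C

XOR the bytes together:
  start with 0x7B
  0x7B ⊕ 0x4C = 0x37
  0x37 ⊕ 0x97 = 0xA0
  0xA0 ⊕ 0xFC = 0x5C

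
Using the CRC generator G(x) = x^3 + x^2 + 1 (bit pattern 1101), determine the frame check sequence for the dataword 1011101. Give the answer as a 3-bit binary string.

Append 3 zeros: 1011101000. Divide by 1101 (XOR where the leading bit is 1):
  pos 0: 1011 XOR 1101 = 0110
  pos 1: 1101 XOR 1101 = 0000
  pos 6: 1000 XOR 1101 = 0101
Remainder (last 3 bits) = 101. This is the CRC / FCS.

101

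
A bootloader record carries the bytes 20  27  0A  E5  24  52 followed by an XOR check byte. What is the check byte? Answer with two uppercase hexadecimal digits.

XOR the bytes together:
  start with 0x20
  0x20 ⊕ 0x27 = 0x07
  0x07 ⊕ 0x0A = 0x0D
  0x0D ⊕ 0xE5 = 0xE8
  0xE8 ⊕ 0x24 = 0xCC
  0xCC ⊕ 0x52 = 0x9E

9E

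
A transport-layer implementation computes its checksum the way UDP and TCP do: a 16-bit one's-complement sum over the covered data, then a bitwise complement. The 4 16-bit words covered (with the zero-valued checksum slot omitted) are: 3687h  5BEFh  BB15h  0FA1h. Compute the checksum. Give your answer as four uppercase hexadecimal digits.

One's-complement addition (fold any carry out of bit 15 back into bit 0):
  0x3687 + 0x5BEF = 0x09276
  0x9276 + 0xBB15 = 0x14D8B → wrap carry → 0x4D8C
  0x4D8C + 0x0FA1 = 0x05D2D
One's-complement sum = 0x5D2D.
Checksum = ~0x5D2D & 0xFFFF = 0xA2D2.

A2D2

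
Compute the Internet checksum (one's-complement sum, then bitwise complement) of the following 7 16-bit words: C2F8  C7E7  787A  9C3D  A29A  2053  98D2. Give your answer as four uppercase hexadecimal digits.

One's-complement addition (fold any carry out of bit 15 back into bit 0):
  0xC2F8 + 0xC7E7 = 0x18ADF → wrap carry → 0x8AE0
  0x8AE0 + 0x787A = 0x1035A → wrap carry → 0x035B
  0x035B + 0x9C3D = 0x09F98
  0x9F98 + 0xA29A = 0x14232 → wrap carry → 0x4233
  0x4233 + 0x2053 = 0x06286
  0x6286 + 0x98D2 = 0x0FB58
One's-complement sum = 0xFB58.
Checksum = ~0xFB58 & 0xFFFF = 0x04A7.

04A7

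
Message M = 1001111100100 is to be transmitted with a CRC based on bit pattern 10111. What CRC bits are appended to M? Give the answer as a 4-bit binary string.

0001

Append 4 zeros: 10011111001000000. Divide by 10111 (XOR where the leading bit is 1):
  pos 0: 10011 XOR 10111 = 00100
  pos 2: 10011 XOR 10111 = 00100
  pos 4: 10010 XOR 10111 = 00101
  pos 6: 10101 XOR 10111 = 00010
  pos 9: 10000 XOR 10111 = 00111
  pos 11: 11100 XOR 10111 = 01011
  pos 12: 10110 XOR 10111 = 00001
Remainder (last 4 bits) = 0001. This is the CRC / FCS.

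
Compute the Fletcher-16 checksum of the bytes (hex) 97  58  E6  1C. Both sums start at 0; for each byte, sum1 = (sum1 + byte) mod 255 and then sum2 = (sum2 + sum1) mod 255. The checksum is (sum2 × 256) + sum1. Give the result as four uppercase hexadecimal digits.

51F2

Running sums (mod 255):
  after byte 0 (97): sum1=151, sum2=151
  after byte 1 (58): sum1=239, sum2=135
  after byte 2 (E6): sum1=214, sum2=94
  after byte 3 (1C): sum1=242, sum2=81
Checksum = sum2·256 + sum1 = 81·256 + 242 = 20978 = 0x51F2.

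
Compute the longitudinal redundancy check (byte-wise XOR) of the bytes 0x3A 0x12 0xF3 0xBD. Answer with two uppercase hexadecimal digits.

XOR the bytes together:
  start with 0x3A
  0x3A ⊕ 0x12 = 0x28
  0x28 ⊕ 0xF3 = 0xDB
  0xDB ⊕ 0xBD = 0x66

66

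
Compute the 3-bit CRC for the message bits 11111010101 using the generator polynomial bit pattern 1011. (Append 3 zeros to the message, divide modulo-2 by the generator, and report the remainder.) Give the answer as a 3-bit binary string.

110

Append 3 zeros: 11111010101000. Divide by 1011 (XOR where the leading bit is 1):
  pos 0: 1111 XOR 1011 = 0100
  pos 1: 1001 XOR 1011 = 0010
  pos 3: 1001 XOR 1011 = 0010
  pos 5: 1001 XOR 1011 = 0010
  pos 7: 1001 XOR 1011 = 0010
  pos 9: 1000 XOR 1011 = 0011
Remainder (last 3 bits) = 110. This is the CRC / FCS.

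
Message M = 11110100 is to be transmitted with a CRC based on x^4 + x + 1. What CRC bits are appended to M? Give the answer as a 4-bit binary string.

1010

Append 4 zeros: 111101000000. Divide by 10011 (XOR where the leading bit is 1):
  pos 0: 11110 XOR 10011 = 01101
  pos 1: 11011 XOR 10011 = 01000
  pos 2: 10000 XOR 10011 = 00011
  pos 5: 11000 XOR 10011 = 01011
  pos 6: 10110 XOR 10011 = 00101
Remainder (last 4 bits) = 1010. This is the CRC / FCS.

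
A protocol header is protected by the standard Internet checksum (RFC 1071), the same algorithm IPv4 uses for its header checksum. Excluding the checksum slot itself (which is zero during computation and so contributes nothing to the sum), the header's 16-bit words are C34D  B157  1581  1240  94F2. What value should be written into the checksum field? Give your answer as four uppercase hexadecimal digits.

CEA6

One's-complement addition (fold any carry out of bit 15 back into bit 0):
  0xC34D + 0xB157 = 0x174A4 → wrap carry → 0x74A5
  0x74A5 + 0x1581 = 0x08A26
  0x8A26 + 0x1240 = 0x09C66
  0x9C66 + 0x94F2 = 0x13158 → wrap carry → 0x3159
One's-complement sum = 0x3159.
Checksum = ~0x3159 & 0xFFFF = 0xCEA6.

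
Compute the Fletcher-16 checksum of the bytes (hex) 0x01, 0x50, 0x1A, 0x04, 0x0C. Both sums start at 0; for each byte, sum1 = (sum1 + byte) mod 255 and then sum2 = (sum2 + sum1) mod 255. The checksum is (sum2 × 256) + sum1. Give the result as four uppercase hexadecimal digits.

Running sums (mod 255):
  after byte 0 (0x01): sum1=1, sum2=1
  after byte 1 (0x50): sum1=81, sum2=82
  after byte 2 (0x1A): sum1=107, sum2=189
  after byte 3 (0x04): sum1=111, sum2=45
  after byte 4 (0x0C): sum1=123, sum2=168
Checksum = sum2·256 + sum1 = 168·256 + 123 = 43131 = 0xA87B.

A87B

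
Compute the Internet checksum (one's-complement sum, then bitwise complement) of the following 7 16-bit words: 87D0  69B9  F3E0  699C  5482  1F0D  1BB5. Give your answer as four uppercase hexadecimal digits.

One's-complement addition (fold any carry out of bit 15 back into bit 0):
  0x87D0 + 0x69B9 = 0x0F189
  0xF189 + 0xF3E0 = 0x1E569 → wrap carry → 0xE56A
  0xE56A + 0x699C = 0x14F06 → wrap carry → 0x4F07
  0x4F07 + 0x5482 = 0x0A389
  0xA389 + 0x1F0D = 0x0C296
  0xC296 + 0x1BB5 = 0x0DE4B
One's-complement sum = 0xDE4B.
Checksum = ~0xDE4B & 0xFFFF = 0x21B4.

21B4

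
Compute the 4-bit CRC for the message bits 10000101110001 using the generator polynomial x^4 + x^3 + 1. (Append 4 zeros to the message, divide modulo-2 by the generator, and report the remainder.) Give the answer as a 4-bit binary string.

Append 4 zeros: 100001011100010000. Divide by 11001 (XOR where the leading bit is 1):
  pos 0: 10000 XOR 11001 = 01001
  pos 1: 10011 XOR 11001 = 01010
  pos 2: 10100 XOR 11001 = 01101
  pos 3: 11011 XOR 11001 = 00010
  pos 6: 10110 XOR 11001 = 01111
  pos 7: 11110 XOR 11001 = 00111
  pos 9: 11101 XOR 11001 = 00100
  pos 11: 10000 XOR 11001 = 01001
  pos 12: 10010 XOR 11001 = 01011
  pos 13: 10110 XOR 11001 = 01111
Remainder (last 4 bits) = 1111. This is the CRC / FCS.

1111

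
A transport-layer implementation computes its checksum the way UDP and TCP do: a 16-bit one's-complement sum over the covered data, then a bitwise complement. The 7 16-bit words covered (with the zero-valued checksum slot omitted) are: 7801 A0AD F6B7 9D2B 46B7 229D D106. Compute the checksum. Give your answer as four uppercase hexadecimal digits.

1912

One's-complement addition (fold any carry out of bit 15 back into bit 0):
  0x7801 + 0xA0AD = 0x118AE → wrap carry → 0x18AF
  0x18AF + 0xF6B7 = 0x10F66 → wrap carry → 0x0F67
  0x0F67 + 0x9D2B = 0x0AC92
  0xAC92 + 0x46B7 = 0x0F349
  0xF349 + 0x229D = 0x115E6 → wrap carry → 0x15E7
  0x15E7 + 0xD106 = 0x0E6ED
One's-complement sum = 0xE6ED.
Checksum = ~0xE6ED & 0xFFFF = 0x1912.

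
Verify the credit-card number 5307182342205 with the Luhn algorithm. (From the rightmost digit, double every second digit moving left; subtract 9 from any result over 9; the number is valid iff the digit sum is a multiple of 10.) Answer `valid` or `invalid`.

invalid

From the right, keep odd positions and double even positions (subtract 9 from any doubled value over 9):
  doubled (positions 2,4,...): 0 4 6 7 5 6 → sum 28
  kept (positions 1,3,...): 5 2 4 2 1 0 5 → sum 19
Total = 47.
47 mod 10 = 7, so the number is invalid.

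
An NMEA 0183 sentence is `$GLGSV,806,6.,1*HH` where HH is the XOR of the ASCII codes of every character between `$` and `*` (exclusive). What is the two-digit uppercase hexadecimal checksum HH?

72

XOR the ASCII codes of the payload characters:
  'G' = 0x47 → acc = 0x47
  'L' = 0x4C → acc = 0x0B
  'G' = 0x47 → acc = 0x4C
  'S' = 0x53 → acc = 0x1F
  'V' = 0x56 → acc = 0x49
  ',' = 0x2C → acc = 0x65
  '8' = 0x38 → acc = 0x5D
  '0' = 0x30 → acc = 0x6D
  '6' = 0x36 → acc = 0x5B
  ',' = 0x2C → acc = 0x77
  '6' = 0x36 → acc = 0x41
  '.' = 0x2E → acc = 0x6F
  ',' = 0x2C → acc = 0x43
  '1' = 0x31 → acc = 0x72
Checksum = 0x72.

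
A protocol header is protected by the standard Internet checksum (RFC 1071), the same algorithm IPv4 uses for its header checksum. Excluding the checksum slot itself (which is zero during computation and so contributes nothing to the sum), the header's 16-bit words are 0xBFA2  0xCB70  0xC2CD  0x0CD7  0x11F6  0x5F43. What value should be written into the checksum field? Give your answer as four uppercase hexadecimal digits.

One's-complement addition (fold any carry out of bit 15 back into bit 0):
  0xBFA2 + 0xCB70 = 0x18B12 → wrap carry → 0x8B13
  0x8B13 + 0xC2CD = 0x14DE0 → wrap carry → 0x4DE1
  0x4DE1 + 0x0CD7 = 0x05AB8
  0x5AB8 + 0x11F6 = 0x06CAE
  0x6CAE + 0x5F43 = 0x0CBF1
One's-complement sum = 0xCBF1.
Checksum = ~0xCBF1 & 0xFFFF = 0x340E.

340E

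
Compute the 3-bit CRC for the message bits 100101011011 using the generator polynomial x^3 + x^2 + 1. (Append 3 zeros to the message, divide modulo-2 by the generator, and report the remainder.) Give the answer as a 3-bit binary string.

Append 3 zeros: 100101011011000. Divide by 1101 (XOR where the leading bit is 1):
  pos 0: 1001 XOR 1101 = 0100
  pos 1: 1000 XOR 1101 = 0101
  pos 2: 1011 XOR 1101 = 0110
  pos 3: 1100 XOR 1101 = 0001
  pos 6: 1110 XOR 1101 = 0011
  pos 8: 1111 XOR 1101 = 0010
  pos 10: 1000 XOR 1101 = 0101
  pos 11: 1010 XOR 1101 = 0111
Remainder (last 3 bits) = 111. This is the CRC / FCS.

111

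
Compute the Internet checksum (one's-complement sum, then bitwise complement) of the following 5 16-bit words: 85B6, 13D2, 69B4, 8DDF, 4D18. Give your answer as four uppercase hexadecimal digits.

One's-complement addition (fold any carry out of bit 15 back into bit 0):
  0x85B6 + 0x13D2 = 0x09988
  0x9988 + 0x69B4 = 0x1033C → wrap carry → 0x033D
  0x033D + 0x8DDF = 0x0911C
  0x911C + 0x4D18 = 0x0DE34
One's-complement sum = 0xDE34.
Checksum = ~0xDE34 & 0xFFFF = 0x21CB.

21CB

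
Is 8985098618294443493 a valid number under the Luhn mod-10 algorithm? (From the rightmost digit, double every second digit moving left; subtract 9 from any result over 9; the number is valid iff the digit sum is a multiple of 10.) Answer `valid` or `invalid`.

invalid

From the right, keep odd positions and double even positions (subtract 9 from any doubled value over 9):
  doubled (positions 2,4,...): 9 6 8 9 7 3 9 1 9 → sum 61
  kept (positions 1,3,...): 3 4 4 4 2 1 8 0 8 8 → sum 42
Total = 103.
103 mod 10 = 3, so the number is invalid.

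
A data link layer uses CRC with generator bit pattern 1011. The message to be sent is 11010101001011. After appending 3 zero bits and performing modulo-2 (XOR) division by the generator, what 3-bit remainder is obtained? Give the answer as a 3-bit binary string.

001

Append 3 zeros: 11010101001011000. Divide by 1011 (XOR where the leading bit is 1):
  pos 0: 1101 XOR 1011 = 0110
  pos 1: 1100 XOR 1011 = 0111
  pos 2: 1111 XOR 1011 = 0100
  pos 3: 1000 XOR 1011 = 0011
  pos 5: 1110 XOR 1011 = 0101
  pos 6: 1010 XOR 1011 = 0001
  pos 9: 1101 XOR 1011 = 0110
  pos 10: 1101 XOR 1011 = 0110
  pos 11: 1100 XOR 1011 = 0111
  pos 12: 1110 XOR 1011 = 0101
  pos 13: 1010 XOR 1011 = 0001
Remainder (last 3 bits) = 001. This is the CRC / FCS.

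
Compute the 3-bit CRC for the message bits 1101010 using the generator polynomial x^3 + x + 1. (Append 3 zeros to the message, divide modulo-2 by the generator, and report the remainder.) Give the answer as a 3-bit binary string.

Append 3 zeros: 1101010000. Divide by 1011 (XOR where the leading bit is 1):
  pos 0: 1101 XOR 1011 = 0110
  pos 1: 1100 XOR 1011 = 0111
  pos 2: 1111 XOR 1011 = 0100
  pos 3: 1000 XOR 1011 = 0011
  pos 5: 1100 XOR 1011 = 0111
  pos 6: 1110 XOR 1011 = 0101
Remainder (last 3 bits) = 101. This is the CRC / FCS.

101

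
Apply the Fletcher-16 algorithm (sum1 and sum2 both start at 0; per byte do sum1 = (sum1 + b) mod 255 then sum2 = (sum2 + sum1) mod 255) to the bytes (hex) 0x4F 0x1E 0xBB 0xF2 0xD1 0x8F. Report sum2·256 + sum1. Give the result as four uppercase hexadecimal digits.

6D7D

Running sums (mod 255):
  after byte 0 (0x4F): sum1=79, sum2=79
  after byte 1 (0x1E): sum1=109, sum2=188
  after byte 2 (0xBB): sum1=41, sum2=229
  after byte 3 (0xF2): sum1=28, sum2=2
  after byte 4 (0xD1): sum1=237, sum2=239
  after byte 5 (0x8F): sum1=125, sum2=109
Checksum = sum2·256 + sum1 = 109·256 + 125 = 28029 = 0x6D7D.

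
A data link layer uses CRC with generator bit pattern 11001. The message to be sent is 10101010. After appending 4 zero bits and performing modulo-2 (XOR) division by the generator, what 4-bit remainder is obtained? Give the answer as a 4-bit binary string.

Append 4 zeros: 101010100000. Divide by 11001 (XOR where the leading bit is 1):
  pos 0: 10101 XOR 11001 = 01100
  pos 1: 11000 XOR 11001 = 00001
  pos 5: 11000 XOR 11001 = 00001
Remainder (last 4 bits) = 0100. This is the CRC / FCS.

0100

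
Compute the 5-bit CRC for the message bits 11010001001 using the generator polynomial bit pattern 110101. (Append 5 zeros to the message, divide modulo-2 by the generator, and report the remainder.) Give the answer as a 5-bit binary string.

Append 5 zeros: 1101000100100000. Divide by 110101 (XOR where the leading bit is 1):
  pos 0: 110100 XOR 110101 = 000001
  pos 5: 101001 XOR 110101 = 011100
  pos 6: 111000 XOR 110101 = 001101
  pos 8: 110100 XOR 110101 = 000001
Remainder (last 5 bits) = 00100. This is the CRC / FCS.

00100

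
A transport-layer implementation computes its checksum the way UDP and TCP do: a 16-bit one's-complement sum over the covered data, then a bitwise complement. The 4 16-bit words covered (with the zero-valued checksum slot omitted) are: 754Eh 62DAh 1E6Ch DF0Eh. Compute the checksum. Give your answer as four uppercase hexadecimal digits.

One's-complement addition (fold any carry out of bit 15 back into bit 0):
  0x754E + 0x62DA = 0x0D828
  0xD828 + 0x1E6C = 0x0F694
  0xF694 + 0xDF0E = 0x1D5A2 → wrap carry → 0xD5A3
One's-complement sum = 0xD5A3.
Checksum = ~0xD5A3 & 0xFFFF = 0x2A5C.

2A5C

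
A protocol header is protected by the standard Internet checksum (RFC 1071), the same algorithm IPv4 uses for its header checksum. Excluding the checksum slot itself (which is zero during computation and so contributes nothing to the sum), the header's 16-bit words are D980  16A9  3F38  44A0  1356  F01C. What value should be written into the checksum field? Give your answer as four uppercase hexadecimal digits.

One's-complement addition (fold any carry out of bit 15 back into bit 0):
  0xD980 + 0x16A9 = 0x0F029
  0xF029 + 0x3F38 = 0x12F61 → wrap carry → 0x2F62
  0x2F62 + 0x44A0 = 0x07402
  0x7402 + 0x1356 = 0x08758
  0x8758 + 0xF01C = 0x17774 → wrap carry → 0x7775
One's-complement sum = 0x7775.
Checksum = ~0x7775 & 0xFFFF = 0x888A.

888A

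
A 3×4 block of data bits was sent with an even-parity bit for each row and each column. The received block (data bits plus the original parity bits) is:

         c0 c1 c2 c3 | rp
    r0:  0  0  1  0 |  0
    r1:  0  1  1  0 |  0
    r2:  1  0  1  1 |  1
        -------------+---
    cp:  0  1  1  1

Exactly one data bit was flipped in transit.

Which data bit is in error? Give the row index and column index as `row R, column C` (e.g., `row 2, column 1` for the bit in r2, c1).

Recompute each row's even parity and compare to rp:
  r0: data parity 1, sent rp 0 → mismatch
  r1: data parity 0, sent rp 0 → ok
  r2: data parity 1, sent rp 1 → ok
Recompute each column's even parity and compare to cp:
  c0: data parity 1, sent cp 0 → mismatch
  c1: data parity 1, sent cp 1 → ok
  c2: data parity 1, sent cp 1 → ok
  c3: data parity 1, sent cp 1 → ok
Exactly one row (r0) and one column (c0) fail → the flipped bit is at their intersection.

row 0, column 0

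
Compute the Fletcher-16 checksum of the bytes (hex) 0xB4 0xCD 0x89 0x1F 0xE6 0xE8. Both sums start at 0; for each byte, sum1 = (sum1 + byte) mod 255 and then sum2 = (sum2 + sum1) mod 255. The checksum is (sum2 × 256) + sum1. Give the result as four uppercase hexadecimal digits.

Running sums (mod 255):
  after byte 0 (0xB4): sum1=180, sum2=180
  after byte 1 (0xCD): sum1=130, sum2=55
  after byte 2 (0x89): sum1=12, sum2=67
  after byte 3 (0x1F): sum1=43, sum2=110
  after byte 4 (0xE6): sum1=18, sum2=128
  after byte 5 (0xE8): sum1=250, sum2=123
Checksum = sum2·256 + sum1 = 123·256 + 250 = 31738 = 0x7BFA.

7BFA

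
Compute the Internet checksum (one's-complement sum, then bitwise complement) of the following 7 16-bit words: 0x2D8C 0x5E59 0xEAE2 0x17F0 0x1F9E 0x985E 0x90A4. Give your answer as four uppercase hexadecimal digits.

28A6

One's-complement addition (fold any carry out of bit 15 back into bit 0):
  0x2D8C + 0x5E59 = 0x08BE5
  0x8BE5 + 0xEAE2 = 0x176C7 → wrap carry → 0x76C8
  0x76C8 + 0x17F0 = 0x08EB8
  0x8EB8 + 0x1F9E = 0x0AE56
  0xAE56 + 0x985E = 0x146B4 → wrap carry → 0x46B5
  0x46B5 + 0x90A4 = 0x0D759
One's-complement sum = 0xD759.
Checksum = ~0xD759 & 0xFFFF = 0x28A6.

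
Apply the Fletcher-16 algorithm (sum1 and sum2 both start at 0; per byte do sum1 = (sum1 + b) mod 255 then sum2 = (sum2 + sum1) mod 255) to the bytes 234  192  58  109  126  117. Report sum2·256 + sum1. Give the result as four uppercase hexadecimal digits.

E847

Running sums (mod 255):
  after byte 0 (234): sum1=234, sum2=234
  after byte 1 (192): sum1=171, sum2=150
  after byte 2 (58): sum1=229, sum2=124
  after byte 3 (109): sum1=83, sum2=207
  after byte 4 (126): sum1=209, sum2=161
  after byte 5 (117): sum1=71, sum2=232
Checksum = sum2·256 + sum1 = 232·256 + 71 = 59463 = 0xE847.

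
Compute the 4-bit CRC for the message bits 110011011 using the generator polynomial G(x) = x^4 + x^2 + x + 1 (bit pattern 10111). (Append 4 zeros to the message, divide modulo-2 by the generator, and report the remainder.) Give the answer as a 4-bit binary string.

0011

Append 4 zeros: 1100110110000. Divide by 10111 (XOR where the leading bit is 1):
  pos 0: 11001 XOR 10111 = 01110
  pos 1: 11101 XOR 10111 = 01010
  pos 2: 10100 XOR 10111 = 00011
  pos 5: 11110 XOR 10111 = 01001
  pos 6: 10010 XOR 10111 = 00101
  pos 8: 10100 XOR 10111 = 00011
Remainder (last 4 bits) = 0011. This is the CRC / FCS.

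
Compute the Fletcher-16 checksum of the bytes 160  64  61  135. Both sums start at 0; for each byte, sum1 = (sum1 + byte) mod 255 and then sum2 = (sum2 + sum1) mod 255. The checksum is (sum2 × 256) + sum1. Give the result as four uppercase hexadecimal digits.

Running sums (mod 255):
  after byte 0 (160): sum1=160, sum2=160
  after byte 1 (64): sum1=224, sum2=129
  after byte 2 (61): sum1=30, sum2=159
  after byte 3 (135): sum1=165, sum2=69
Checksum = sum2·256 + sum1 = 69·256 + 165 = 17829 = 0x45A5.

45A5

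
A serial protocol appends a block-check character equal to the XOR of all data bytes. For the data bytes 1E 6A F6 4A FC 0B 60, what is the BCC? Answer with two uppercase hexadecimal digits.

5F

XOR the bytes together:
  start with 0x1E
  0x1E ⊕ 0x6A = 0x74
  0x74 ⊕ 0xF6 = 0x82
  0x82 ⊕ 0x4A = 0xC8
  0xC8 ⊕ 0xFC = 0x34
  0x34 ⊕ 0x0B = 0x3F
  0x3F ⊕ 0x60 = 0x5F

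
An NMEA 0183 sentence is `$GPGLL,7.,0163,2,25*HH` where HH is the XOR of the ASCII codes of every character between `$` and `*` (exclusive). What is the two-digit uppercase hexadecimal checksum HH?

XOR the ASCII codes of the payload characters:
  'G' = 0x47 → acc = 0x47
  'P' = 0x50 → acc = 0x17
  'G' = 0x47 → acc = 0x50
  'L' = 0x4C → acc = 0x1C
  'L' = 0x4C → acc = 0x50
  ',' = 0x2C → acc = 0x7C
  '7' = 0x37 → acc = 0x4B
  '.' = 0x2E → acc = 0x65
  ',' = 0x2C → acc = 0x49
  '0' = 0x30 → acc = 0x79
  '1' = 0x31 → acc = 0x48
  '6' = 0x36 → acc = 0x7E
  '3' = 0x33 → acc = 0x4D
  ',' = 0x2C → acc = 0x61
  '2' = 0x32 → acc = 0x53
  ',' = 0x2C → acc = 0x7F
  '2' = 0x32 → acc = 0x4D
  '5' = 0x35 → acc = 0x78
Checksum = 0x78.

78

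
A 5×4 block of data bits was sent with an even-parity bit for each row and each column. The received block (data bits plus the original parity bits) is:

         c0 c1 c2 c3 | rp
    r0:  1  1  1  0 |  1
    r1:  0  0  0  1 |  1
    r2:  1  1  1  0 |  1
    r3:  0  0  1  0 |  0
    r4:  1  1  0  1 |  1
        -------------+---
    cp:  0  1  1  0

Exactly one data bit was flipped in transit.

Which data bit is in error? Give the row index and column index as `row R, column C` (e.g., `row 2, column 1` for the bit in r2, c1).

row 3, column 0

Recompute each row's even parity and compare to rp:
  r0: data parity 1, sent rp 1 → ok
  r1: data parity 1, sent rp 1 → ok
  r2: data parity 1, sent rp 1 → ok
  r3: data parity 1, sent rp 0 → mismatch
  r4: data parity 1, sent rp 1 → ok
Recompute each column's even parity and compare to cp:
  c0: data parity 1, sent cp 0 → mismatch
  c1: data parity 1, sent cp 1 → ok
  c2: data parity 1, sent cp 1 → ok
  c3: data parity 0, sent cp 0 → ok
Exactly one row (r3) and one column (c0) fail → the flipped bit is at their intersection.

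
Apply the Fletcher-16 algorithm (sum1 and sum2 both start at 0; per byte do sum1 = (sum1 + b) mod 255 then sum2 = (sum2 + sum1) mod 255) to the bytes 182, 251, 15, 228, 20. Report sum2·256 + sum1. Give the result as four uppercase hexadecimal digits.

Running sums (mod 255):
  after byte 0 (182): sum1=182, sum2=182
  after byte 1 (251): sum1=178, sum2=105
  after byte 2 (15): sum1=193, sum2=43
  after byte 3 (228): sum1=166, sum2=209
  after byte 4 (20): sum1=186, sum2=140
Checksum = sum2·256 + sum1 = 140·256 + 186 = 36026 = 0x8CBA.

8CBA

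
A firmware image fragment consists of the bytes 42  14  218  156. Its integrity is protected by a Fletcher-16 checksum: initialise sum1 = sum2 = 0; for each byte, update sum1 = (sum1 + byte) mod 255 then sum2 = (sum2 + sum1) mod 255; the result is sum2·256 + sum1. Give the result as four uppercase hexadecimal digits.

Running sums (mod 255):
  after byte 0 (42): sum1=42, sum2=42
  after byte 1 (14): sum1=56, sum2=98
  after byte 2 (218): sum1=19, sum2=117
  after byte 3 (156): sum1=175, sum2=37
Checksum = sum2·256 + sum1 = 37·256 + 175 = 9647 = 0x25AF.

25AF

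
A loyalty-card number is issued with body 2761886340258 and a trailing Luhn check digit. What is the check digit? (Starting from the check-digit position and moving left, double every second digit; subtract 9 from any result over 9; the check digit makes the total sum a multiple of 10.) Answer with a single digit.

Partial digits right→left: 8 5 2 0 4 3 6 8 8 1 6 7 2
Double every second digit counting from the check-digit position (so the 1st, 3rd, 5th, ... of the partial from the right).
  doubled (with −9 where >9): 7 4 8 3 7 3 4 → sum 36
  kept as-is: 5 0 3 8 1 7 → sum 24
Total = 36 + 24 = 60.
Check digit = (10 − (60 mod 10)) mod 10 = 0.

0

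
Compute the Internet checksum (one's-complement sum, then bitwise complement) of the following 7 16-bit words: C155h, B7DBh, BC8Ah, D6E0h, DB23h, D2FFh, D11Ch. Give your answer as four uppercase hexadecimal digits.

One's-complement addition (fold any carry out of bit 15 back into bit 0):
  0xC155 + 0xB7DB = 0x17930 → wrap carry → 0x7931
  0x7931 + 0xBC8A = 0x135BB → wrap carry → 0x35BC
  0x35BC + 0xD6E0 = 0x10C9C → wrap carry → 0x0C9D
  0x0C9D + 0xDB23 = 0x0E7C0
  0xE7C0 + 0xD2FF = 0x1BABF → wrap carry → 0xBAC0
  0xBAC0 + 0xD11C = 0x18BDC → wrap carry → 0x8BDD
One's-complement sum = 0x8BDD.
Checksum = ~0x8BDD & 0xFFFF = 0x7422.

7422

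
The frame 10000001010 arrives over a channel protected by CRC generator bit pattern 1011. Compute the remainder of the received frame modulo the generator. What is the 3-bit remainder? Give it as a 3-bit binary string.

Modulo-2 division of 10000001010 by 1011:
  pos 0: 1000 XOR 1011 = 0011
  pos 2: 1100 XOR 1011 = 0111
  pos 3: 1110 XOR 1011 = 0101
  pos 4: 1011 XOR 1011 = 0000
Remainder = 010 (nonzero — an error is detected).

010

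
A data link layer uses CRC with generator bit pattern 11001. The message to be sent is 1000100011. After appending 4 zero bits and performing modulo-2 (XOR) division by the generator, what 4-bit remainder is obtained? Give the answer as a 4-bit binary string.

Append 4 zeros: 10001000110000. Divide by 11001 (XOR where the leading bit is 1):
  pos 0: 10001 XOR 11001 = 01000
  pos 1: 10000 XOR 11001 = 01001
  pos 2: 10010 XOR 11001 = 01011
  pos 3: 10110 XOR 11001 = 01111
  pos 4: 11111 XOR 11001 = 00110
  pos 6: 11010 XOR 11001 = 00011
  pos 9: 11000 XOR 11001 = 00001
Remainder (last 4 bits) = 0001. This is the CRC / FCS.

0001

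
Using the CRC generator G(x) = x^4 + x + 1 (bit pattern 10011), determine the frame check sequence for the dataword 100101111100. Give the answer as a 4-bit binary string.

0001

Append 4 zeros: 1001011111000000. Divide by 10011 (XOR where the leading bit is 1):
  pos 0: 10010 XOR 10011 = 00001
  pos 4: 11111 XOR 10011 = 01100
  pos 5: 11001 XOR 10011 = 01010
  pos 6: 10100 XOR 10011 = 00111
  pos 8: 11100 XOR 10011 = 01111
  pos 9: 11110 XOR 10011 = 01101
  pos 10: 11010 XOR 10011 = 01001
  pos 11: 10010 XOR 10011 = 00001
Remainder (last 4 bits) = 0001. This is the CRC / FCS.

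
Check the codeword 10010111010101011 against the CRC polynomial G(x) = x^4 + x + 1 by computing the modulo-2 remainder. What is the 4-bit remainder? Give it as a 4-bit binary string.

1010

Modulo-2 division of 10010111010101011 by 10011:
  pos 0: 10010 XOR 10011 = 00001
  pos 4: 11110 XOR 10011 = 01101
  pos 5: 11011 XOR 10011 = 01000
  pos 6: 10000 XOR 10011 = 00011
  pos 9: 11101 XOR 10011 = 01110
  pos 10: 11100 XOR 10011 = 01111
  pos 11: 11111 XOR 10011 = 01100
  pos 12: 11001 XOR 10011 = 01010
Remainder = 1010 (nonzero — an error is detected).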